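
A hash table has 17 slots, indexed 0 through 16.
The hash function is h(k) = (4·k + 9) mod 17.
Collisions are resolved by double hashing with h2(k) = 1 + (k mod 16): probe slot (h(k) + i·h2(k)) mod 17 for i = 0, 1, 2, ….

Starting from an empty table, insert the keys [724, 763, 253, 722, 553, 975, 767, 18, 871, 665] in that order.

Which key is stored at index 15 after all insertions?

724 hashes to 15; slot 15 is free -> place at 15.
763 hashes to 1; slot 1 is free -> place at 1.
253 hashes to 1, h2=14; 1,15 taken -> place at 12.
722 hashes to 7; slot 7 is free -> place at 7.
553 hashes to 11; slot 11 is free -> place at 11.
975 hashes to 16; slot 16 is free -> place at 16.
767 hashes to 0; slot 0 is free -> place at 0.
18 hashes to 13; slot 13 is free -> place at 13.
871 hashes to 8; slot 8 is free -> place at 8.
665 hashes to 0, h2=10; 0 taken -> place at 10.
Table: [767, 763, -, -, -, -, -, 722, 871, -, 665, 553, 253, 18, -, 724, 975]

724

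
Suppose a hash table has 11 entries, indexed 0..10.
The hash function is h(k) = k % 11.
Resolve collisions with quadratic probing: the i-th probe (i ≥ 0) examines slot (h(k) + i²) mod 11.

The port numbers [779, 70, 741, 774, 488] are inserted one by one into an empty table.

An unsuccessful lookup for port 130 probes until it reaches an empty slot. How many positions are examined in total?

2

779 hashes to 9; slot 9 is free -> place at 9.
70 hashes to 4; slot 4 is free -> place at 4.
741 hashes to 4; 4 taken -> place at 5.
774 hashes to 4; 4,5 taken -> place at 8.
488 hashes to 4; 4,5,8 taken -> place at 2.
Table: [-, -, 488, -, 70, 741, -, -, 774, 779, -]
Lookup 130: h=9, probe 9,10 → slot 10 empty, not found.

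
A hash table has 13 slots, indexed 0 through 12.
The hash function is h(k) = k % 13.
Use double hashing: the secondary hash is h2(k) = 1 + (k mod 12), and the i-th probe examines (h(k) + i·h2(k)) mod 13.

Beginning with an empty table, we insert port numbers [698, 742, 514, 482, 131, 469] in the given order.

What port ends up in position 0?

131

698: h=9 → slot 9
742: h=1 → slot 1
514: h=7 → slot 7
482: h=1, h2=3, probe 1,4 → slot 4
131: h=1, h2=12, probe 1,0 → slot 0
469: h=1, h2=2, probe 1,3 → slot 3
Table: [131, 742, ∅, 469, 482, ∅, ∅, 514, ∅, 698, ∅, ∅, ∅]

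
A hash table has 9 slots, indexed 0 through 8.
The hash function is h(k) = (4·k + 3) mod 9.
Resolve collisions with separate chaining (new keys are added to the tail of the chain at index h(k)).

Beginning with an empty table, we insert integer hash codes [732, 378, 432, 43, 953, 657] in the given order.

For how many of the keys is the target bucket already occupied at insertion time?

Insert 732: h=6, bucket 6 empty -> new chain.
Insert 378: h=3, bucket 3 empty -> new chain.
Insert 432: h=3, bucket 3 nonempty -> append to chain.
Insert 43: h=4, bucket 4 empty -> new chain.
Insert 953: h=8, bucket 8 empty -> new chain.
Insert 657: h=3, bucket 3 nonempty -> append to chain.
Final buckets:
0: .
1: .
2: .
3: 378 -> 432 -> 657
4: 43
5: .
6: 732
7: .
8: 953

2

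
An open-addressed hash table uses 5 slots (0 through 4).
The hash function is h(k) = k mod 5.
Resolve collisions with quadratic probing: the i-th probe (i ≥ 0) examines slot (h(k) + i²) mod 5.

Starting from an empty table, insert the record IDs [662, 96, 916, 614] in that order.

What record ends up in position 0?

662 hashes to 2; slot 2 is free -> place at 2.
96 hashes to 1; slot 1 is free -> place at 1.
916 hashes to 1; 1,2 taken -> place at 0.
614 hashes to 4; slot 4 is free -> place at 4.
Table: [916, 96, 662, —, 614]

916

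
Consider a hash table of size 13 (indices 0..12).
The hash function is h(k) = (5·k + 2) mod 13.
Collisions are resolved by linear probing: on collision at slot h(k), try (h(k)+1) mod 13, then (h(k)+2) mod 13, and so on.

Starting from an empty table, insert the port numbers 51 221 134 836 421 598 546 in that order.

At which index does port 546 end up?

51: h=10 → slot 10
221: h=2 → slot 2
134: h=9 → slot 9
836: h=9, probe 9,10,11 → slot 11
421: h=1 → slot 1
598: h=2, probe 2,3 → slot 3
546: h=2, probe 2,3,4 → slot 4
Table: [∅, 421, 221, 598, 546, ∅, ∅, ∅, ∅, 134, 51, 836, ∅]

4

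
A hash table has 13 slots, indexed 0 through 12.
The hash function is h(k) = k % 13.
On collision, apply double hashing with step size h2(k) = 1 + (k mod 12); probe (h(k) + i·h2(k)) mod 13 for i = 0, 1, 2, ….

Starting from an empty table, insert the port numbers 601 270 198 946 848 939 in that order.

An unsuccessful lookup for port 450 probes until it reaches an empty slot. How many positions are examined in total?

601: h=3 → slot 3
270: h=10 → slot 10
198: h=3, h2=7, probe 3,10,4 → slot 4
946: h=10, h2=11, probe 10,8 → slot 8
848: h=3, h2=9, probe 3,12 → slot 12
939: h=3, h2=4, probe 3,7 → slot 7
Table: [-, -, -, 601, 198, -, -, 939, 946, -, 270, -, 848]
Lookup 450: h=8, h2=7, probe 8,2 → slot 2 empty, not found.

2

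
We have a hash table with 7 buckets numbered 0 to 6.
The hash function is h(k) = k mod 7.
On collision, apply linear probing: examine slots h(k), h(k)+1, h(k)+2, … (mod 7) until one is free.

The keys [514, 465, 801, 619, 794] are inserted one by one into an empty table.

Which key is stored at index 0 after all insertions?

514 hashes to 3; slot 3 is free -> place at 3.
465 hashes to 3; 3 taken -> place at 4.
801 hashes to 3; 3,4 taken -> place at 5.
619 hashes to 3; 3,4,5 taken -> place at 6.
794 hashes to 3; 3,4,5,6 taken -> place at 0.
Table: [794, —, —, 514, 465, 801, 619]

794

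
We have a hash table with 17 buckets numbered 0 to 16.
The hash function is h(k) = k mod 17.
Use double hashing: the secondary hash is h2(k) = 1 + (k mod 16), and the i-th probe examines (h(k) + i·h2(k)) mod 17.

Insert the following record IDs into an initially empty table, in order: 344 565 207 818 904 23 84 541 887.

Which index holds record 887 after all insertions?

344: h=4 -> slot 4
565: h=4, h2=6, probe 4,10 -> slot 10
207: h=3 -> slot 3
818: h=2 -> slot 2
904: h=3, h2=9, probe 3,12 -> slot 12
23: h=6 -> slot 6
84: h=16 -> slot 16
541: h=14 -> slot 14
887: h=3, h2=8, probe 3,11 -> slot 11
Table: [_, _, 818, 207, 344, _, 23, _, _, _, 565, 887, 904, _, 541, _, 84]

11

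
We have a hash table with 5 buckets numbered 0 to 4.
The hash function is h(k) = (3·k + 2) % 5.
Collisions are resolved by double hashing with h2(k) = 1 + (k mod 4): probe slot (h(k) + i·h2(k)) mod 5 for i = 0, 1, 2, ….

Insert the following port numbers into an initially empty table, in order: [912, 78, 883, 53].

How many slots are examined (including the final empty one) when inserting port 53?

912 hashes to 3; slot 3 is free -> place at 3.
78 hashes to 1; slot 1 is free -> place at 1.
883 hashes to 1, h2=4; 1 taken -> place at 0.
53 hashes to 1, h2=2; 1,3,0 taken -> place at 2.
Table: [883, 78, 53, 912, ∅]

4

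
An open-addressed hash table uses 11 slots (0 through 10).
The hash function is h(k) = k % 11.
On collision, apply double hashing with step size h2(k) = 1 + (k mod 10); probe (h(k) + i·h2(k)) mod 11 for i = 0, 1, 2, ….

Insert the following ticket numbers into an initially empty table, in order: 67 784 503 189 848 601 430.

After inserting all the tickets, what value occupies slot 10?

848

67: h=1 → slot 1
784: h=3 → slot 3
503: h=8 → slot 8
189: h=2 → slot 2
848: h=1, h2=9, probe 1,10 → slot 10
601: h=7 → slot 7
430: h=1, h2=1, probe 1,2,3,4 → slot 4
Table: [_, 67, 189, 784, 430, _, _, 601, 503, _, 848]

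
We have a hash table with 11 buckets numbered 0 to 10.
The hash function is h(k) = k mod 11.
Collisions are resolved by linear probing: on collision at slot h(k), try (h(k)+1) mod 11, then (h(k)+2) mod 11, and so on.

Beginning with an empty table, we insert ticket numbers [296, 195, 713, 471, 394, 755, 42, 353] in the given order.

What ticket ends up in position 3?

353

Insert 296: h=10, slot 10 empty => index 10.
Insert 195: h=8, slot 8 empty => index 8.
Insert 713: h=9, slot 9 empty => index 9.
Insert 471: h=9, slots 9,10 occupied => index 0.
Insert 394: h=9, slots 9,10,0 occupied => index 1.
Insert 755: h=7, slot 7 empty => index 7.
Insert 42: h=9, slots 9,10,0,1 occupied => index 2.
Insert 353: h=1, slots 1,2 occupied => index 3.
Table: [471, 394, 42, 353, ∅, ∅, ∅, 755, 195, 713, 296]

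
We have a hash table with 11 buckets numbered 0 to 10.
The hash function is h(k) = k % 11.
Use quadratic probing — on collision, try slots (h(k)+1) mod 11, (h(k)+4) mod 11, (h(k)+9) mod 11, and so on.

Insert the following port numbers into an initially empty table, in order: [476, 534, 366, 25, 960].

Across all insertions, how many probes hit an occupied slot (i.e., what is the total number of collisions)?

Insert 476: h=3, slot 3 empty => index 3.
Insert 534: h=6, slot 6 empty => index 6.
Insert 366: h=3, slot 3 occupied => index 4.
Insert 25: h=3, slots 3,4 occupied => index 7.
Insert 960: h=3, slots 3,4,7 occupied => index 1.
Table: [., 960, ., 476, 366, ., 534, 25, ., ., .]

6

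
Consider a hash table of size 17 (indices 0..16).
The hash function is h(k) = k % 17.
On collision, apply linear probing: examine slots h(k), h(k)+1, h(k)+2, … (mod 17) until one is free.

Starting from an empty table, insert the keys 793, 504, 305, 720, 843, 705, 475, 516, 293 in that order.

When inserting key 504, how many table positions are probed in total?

793 hashes to 11; slot 11 is free -> place at 11.
504 hashes to 11; 11 taken -> place at 12.
305 hashes to 16; slot 16 is free -> place at 16.
720 hashes to 6; slot 6 is free -> place at 6.
843 hashes to 10; slot 10 is free -> place at 10.
705 hashes to 8; slot 8 is free -> place at 8.
475 hashes to 16; 16 taken -> place at 0.
516 hashes to 6; 6 taken -> place at 7.
293 hashes to 4; slot 4 is free -> place at 4.
Table: [475, _, _, _, 293, _, 720, 516, 705, _, 843, 793, 504, _, _, _, 305]

2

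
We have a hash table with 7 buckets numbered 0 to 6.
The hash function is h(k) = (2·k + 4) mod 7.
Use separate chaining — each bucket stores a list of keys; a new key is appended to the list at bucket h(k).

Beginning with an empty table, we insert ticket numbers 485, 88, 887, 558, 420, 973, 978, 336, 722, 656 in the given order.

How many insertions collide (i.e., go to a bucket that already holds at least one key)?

5

485 → bucket 1
88 → bucket 5
887 → bucket 0
558 → bucket 0 (collision)
420 → bucket 4
973 → bucket 4 (collision)
978 → bucket 0 (collision)
336 → bucket 4 (collision)
722 → bucket 6
656 → bucket 0 (collision)
Final buckets:
0: 887 -> 558 -> 978 -> 656
1: 485
2: -
3: -
4: 420 -> 973 -> 336
5: 88
6: 722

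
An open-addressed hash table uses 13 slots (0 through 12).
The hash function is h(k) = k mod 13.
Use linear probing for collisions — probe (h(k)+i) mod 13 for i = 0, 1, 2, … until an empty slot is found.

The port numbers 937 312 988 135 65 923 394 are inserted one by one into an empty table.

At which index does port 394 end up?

Insert 937: h=1, slot 1 empty => index 1.
Insert 312: h=0, slot 0 empty => index 0.
Insert 988: h=0, slots 0,1 occupied => index 2.
Insert 135: h=5, slot 5 empty => index 5.
Insert 65: h=0, slots 0,1,2 occupied => index 3.
Insert 923: h=0, slots 0,1,2,3 occupied => index 4.
Insert 394: h=4, slots 4,5 occupied => index 6.
Table: [312, 937, 988, 65, 923, 135, 394, -, -, -, -, -, -]

6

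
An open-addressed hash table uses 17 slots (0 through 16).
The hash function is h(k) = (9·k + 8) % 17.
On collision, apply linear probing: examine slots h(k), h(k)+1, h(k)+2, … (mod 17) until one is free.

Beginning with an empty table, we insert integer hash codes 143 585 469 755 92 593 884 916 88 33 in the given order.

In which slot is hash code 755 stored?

5

143 hashes to 3; slot 3 is free → place at 3.
585 hashes to 3; 3 taken → place at 4.
469 hashes to 13; slot 13 is free → place at 13.
755 hashes to 3; 3,4 taken → place at 5.
92 hashes to 3; 3,4,5 taken → place at 6.
593 hashes to 7; slot 7 is free → place at 7.
884 hashes to 8; slot 8 is free → place at 8.
916 hashes to 7; 7,8 taken → place at 9.
88 hashes to 1; slot 1 is free → place at 1.
33 hashes to 16; slot 16 is free → place at 16.
Table: [_, 88, _, 143, 585, 755, 92, 593, 884, 916, _, _, _, 469, _, _, 33]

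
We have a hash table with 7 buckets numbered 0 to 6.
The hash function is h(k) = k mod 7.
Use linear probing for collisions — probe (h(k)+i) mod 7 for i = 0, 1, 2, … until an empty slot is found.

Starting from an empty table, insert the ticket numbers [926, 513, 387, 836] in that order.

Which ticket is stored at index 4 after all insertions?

387

926: h=2 -> slot 2
513: h=2, probe 2,3 -> slot 3
387: h=2, probe 2,3,4 -> slot 4
836: h=3, probe 3,4,5 -> slot 5
Table: [_, _, 926, 513, 387, 836, _]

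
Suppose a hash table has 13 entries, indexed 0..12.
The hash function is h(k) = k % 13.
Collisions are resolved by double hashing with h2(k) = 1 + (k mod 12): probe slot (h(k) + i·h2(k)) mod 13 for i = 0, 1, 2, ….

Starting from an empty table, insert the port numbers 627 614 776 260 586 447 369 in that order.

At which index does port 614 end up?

6

627: h=3 -> slot 3
614: h=3, h2=3, probe 3,6 -> slot 6
776: h=9 -> slot 9
260: h=0 -> slot 0
586: h=1 -> slot 1
447: h=5 -> slot 5
369: h=5, h2=10, probe 5,2 -> slot 2
Table: [260, 586, 369, 627, -, 447, 614, -, -, 776, -, -, -]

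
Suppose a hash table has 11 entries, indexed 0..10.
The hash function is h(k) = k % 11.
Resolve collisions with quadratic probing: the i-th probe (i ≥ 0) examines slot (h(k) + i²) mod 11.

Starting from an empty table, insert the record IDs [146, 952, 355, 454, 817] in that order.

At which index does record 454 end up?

146 hashes to 3; slot 3 is free → place at 3.
952 hashes to 6; slot 6 is free → place at 6.
355 hashes to 3; 3 taken → place at 4.
454 hashes to 3; 3,4 taken → place at 7.
817 hashes to 3; 3,4,7 taken → place at 1.
Table: [—, 817, —, 146, 355, —, 952, 454, —, —, —]

7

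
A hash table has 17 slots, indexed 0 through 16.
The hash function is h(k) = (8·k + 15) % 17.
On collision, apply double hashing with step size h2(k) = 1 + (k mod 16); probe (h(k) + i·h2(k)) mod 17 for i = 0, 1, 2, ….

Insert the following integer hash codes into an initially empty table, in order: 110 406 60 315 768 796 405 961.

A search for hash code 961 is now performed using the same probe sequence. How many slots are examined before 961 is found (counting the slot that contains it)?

Insert 110: h=11, slot 11 empty → index 11.
Insert 406: h=16, slot 16 empty → index 16.
Insert 60: h=2, slot 2 empty → index 2.
Insert 315: h=2, h2=12, slot 2 occupied → index 14.
Insert 768: h=5, slot 5 empty → index 5.
Insert 796: h=8, slot 8 empty → index 8.
Insert 405: h=8, h2=6, slots 8,14 occupied → index 3.
Insert 961: h=2, h2=2, slot 2 occupied → index 4.
Table: [-, -, 60, 405, 961, 768, -, -, 796, -, -, 110, -, -, 315, -, 406]
Lookup 961: h=2, h2=2, probe 2,4 → found at 4.

2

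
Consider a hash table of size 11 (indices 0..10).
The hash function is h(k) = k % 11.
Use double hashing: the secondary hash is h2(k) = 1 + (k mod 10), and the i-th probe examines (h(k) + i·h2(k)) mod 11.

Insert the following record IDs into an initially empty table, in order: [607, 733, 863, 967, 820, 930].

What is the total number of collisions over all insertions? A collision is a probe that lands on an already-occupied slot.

Insert 607: h=2, slot 2 empty => index 2.
Insert 733: h=7, slot 7 empty => index 7.
Insert 863: h=5, slot 5 empty => index 5.
Insert 967: h=10, slot 10 empty => index 10.
Insert 820: h=6, slot 6 empty => index 6.
Insert 930: h=6, h2=1, slots 6,7 occupied => index 8.
Table: [-, -, 607, -, -, 863, 820, 733, 930, -, 967]

2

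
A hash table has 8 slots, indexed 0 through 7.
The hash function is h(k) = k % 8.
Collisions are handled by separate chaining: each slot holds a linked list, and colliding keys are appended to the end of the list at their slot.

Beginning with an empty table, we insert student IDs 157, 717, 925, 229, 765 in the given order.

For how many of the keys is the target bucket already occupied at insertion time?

4

157 → bucket 5
717 → bucket 5 (collision)
925 → bucket 5 (collision)
229 → bucket 5 (collision)
765 → bucket 5 (collision)
Final buckets:
0: ∅
1: ∅
2: ∅
3: ∅
4: ∅
5: 157 -> 717 -> 925 -> 229 -> 765
6: ∅
7: ∅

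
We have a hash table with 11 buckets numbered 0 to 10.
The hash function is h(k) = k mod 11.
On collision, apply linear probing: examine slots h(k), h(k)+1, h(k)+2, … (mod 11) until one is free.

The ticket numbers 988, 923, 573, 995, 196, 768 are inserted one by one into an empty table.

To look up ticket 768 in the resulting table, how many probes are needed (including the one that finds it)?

5

Insert 988: h=9, slot 9 empty → index 9.
Insert 923: h=10, slot 10 empty → index 10.
Insert 573: h=1, slot 1 empty → index 1.
Insert 995: h=5, slot 5 empty → index 5.
Insert 196: h=9, slots 9,10 occupied → index 0.
Insert 768: h=9, slots 9,10,0,1 occupied → index 2.
Table: [196, 573, 768, _, _, 995, _, _, _, 988, 923]
Lookup 768: h=9, probe 9,10,0,1,2 → found at 2.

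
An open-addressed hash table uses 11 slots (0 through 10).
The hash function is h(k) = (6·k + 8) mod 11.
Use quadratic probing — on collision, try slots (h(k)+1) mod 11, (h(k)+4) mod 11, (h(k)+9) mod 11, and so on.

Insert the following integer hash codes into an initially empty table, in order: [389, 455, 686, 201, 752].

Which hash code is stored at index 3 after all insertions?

686

389 hashes to 10; slot 10 is free -> place at 10.
455 hashes to 10; 10 taken -> place at 0.
686 hashes to 10; 10,0 taken -> place at 3.
201 hashes to 4; slot 4 is free -> place at 4.
752 hashes to 10; 10,0,3 taken -> place at 8.
Table: [455, -, -, 686, 201, -, -, -, 752, -, 389]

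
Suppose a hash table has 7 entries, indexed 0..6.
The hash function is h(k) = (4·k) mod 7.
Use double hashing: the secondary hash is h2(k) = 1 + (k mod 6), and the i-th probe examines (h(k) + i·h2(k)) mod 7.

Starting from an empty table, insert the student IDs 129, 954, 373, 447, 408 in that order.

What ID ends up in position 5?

Insert 129: h=5, slot 5 empty => index 5.
Insert 954: h=1, slot 1 empty => index 1.
Insert 373: h=1, h2=2, slot 1 occupied => index 3.
Insert 447: h=3, h2=4, slot 3 occupied => index 0.
Insert 408: h=1, h2=1, slot 1 occupied => index 2.
Table: [447, 954, 408, 373, ∅, 129, ∅]

129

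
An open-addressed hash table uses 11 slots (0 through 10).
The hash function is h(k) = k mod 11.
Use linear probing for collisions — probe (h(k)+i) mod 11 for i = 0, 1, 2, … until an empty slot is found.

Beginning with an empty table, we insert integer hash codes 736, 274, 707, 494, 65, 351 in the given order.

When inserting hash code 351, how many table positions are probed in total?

6

736: h=10 => slot 10
274: h=10, probe 10,0 => slot 0
707: h=3 => slot 3
494: h=10, probe 10,0,1 => slot 1
65: h=10, probe 10,0,1,2 => slot 2
351: h=10, probe 10,0,1,2,3,4 => slot 4
Table: [274, 494, 65, 707, 351, -, -, -, -, -, 736]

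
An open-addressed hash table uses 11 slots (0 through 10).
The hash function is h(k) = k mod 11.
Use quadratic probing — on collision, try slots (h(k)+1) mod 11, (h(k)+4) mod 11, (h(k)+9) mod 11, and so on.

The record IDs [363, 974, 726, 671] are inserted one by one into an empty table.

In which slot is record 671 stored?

4

Insert 363: h=0, slot 0 empty → index 0.
Insert 974: h=6, slot 6 empty → index 6.
Insert 726: h=0, slot 0 occupied → index 1.
Insert 671: h=0, slots 0,1 occupied → index 4.
Table: [363, 726, -, -, 671, -, 974, -, -, -, -]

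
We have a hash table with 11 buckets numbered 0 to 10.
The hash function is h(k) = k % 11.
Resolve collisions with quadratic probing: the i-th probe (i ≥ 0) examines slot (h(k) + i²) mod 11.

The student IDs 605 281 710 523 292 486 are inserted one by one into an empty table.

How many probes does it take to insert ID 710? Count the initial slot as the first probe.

2

Insert 605: h=0, slot 0 empty => index 0.
Insert 281: h=6, slot 6 empty => index 6.
Insert 710: h=6, slot 6 occupied => index 7.
Insert 523: h=6, slots 6,7 occupied => index 10.
Insert 292: h=6, slots 6,7,10 occupied => index 4.
Insert 486: h=2, slot 2 empty => index 2.
Table: [605, -, 486, -, 292, -, 281, 710, -, -, 523]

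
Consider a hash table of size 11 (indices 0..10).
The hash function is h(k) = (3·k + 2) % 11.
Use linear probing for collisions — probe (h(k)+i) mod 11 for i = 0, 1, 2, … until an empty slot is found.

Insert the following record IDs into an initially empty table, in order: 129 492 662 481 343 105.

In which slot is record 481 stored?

6

Insert 129: h=4, slot 4 empty -> index 4.
Insert 492: h=4, slot 4 occupied -> index 5.
Insert 662: h=8, slot 8 empty -> index 8.
Insert 481: h=4, slots 4,5 occupied -> index 6.
Insert 343: h=8, slot 8 occupied -> index 9.
Insert 105: h=9, slot 9 occupied -> index 10.
Table: [-, -, -, -, 129, 492, 481, -, 662, 343, 105]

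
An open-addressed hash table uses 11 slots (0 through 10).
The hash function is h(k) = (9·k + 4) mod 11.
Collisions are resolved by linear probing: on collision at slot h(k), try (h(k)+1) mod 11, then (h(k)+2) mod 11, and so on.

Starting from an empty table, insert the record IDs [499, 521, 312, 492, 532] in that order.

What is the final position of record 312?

Insert 499: h=7, slot 7 empty => index 7.
Insert 521: h=7, slot 7 occupied => index 8.
Insert 312: h=7, slots 7,8 occupied => index 9.
Insert 492: h=10, slot 10 empty => index 10.
Insert 532: h=7, slots 7,8,9,10 occupied => index 0.
Table: [532, -, -, -, -, -, -, 499, 521, 312, 492]

9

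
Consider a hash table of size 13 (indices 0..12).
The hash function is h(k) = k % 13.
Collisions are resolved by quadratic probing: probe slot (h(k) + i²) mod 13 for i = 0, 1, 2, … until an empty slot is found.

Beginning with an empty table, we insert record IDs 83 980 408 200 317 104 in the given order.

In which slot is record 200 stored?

83: h=5 -> slot 5
980: h=5, probe 5,6 -> slot 6
408: h=5, probe 5,6,9 -> slot 9
200: h=5, probe 5,6,9,1 -> slot 1
317: h=5, probe 5,6,9,1,8 -> slot 8
104: h=0 -> slot 0
Table: [104, 200, _, _, _, 83, 980, _, 317, 408, _, _, _]

1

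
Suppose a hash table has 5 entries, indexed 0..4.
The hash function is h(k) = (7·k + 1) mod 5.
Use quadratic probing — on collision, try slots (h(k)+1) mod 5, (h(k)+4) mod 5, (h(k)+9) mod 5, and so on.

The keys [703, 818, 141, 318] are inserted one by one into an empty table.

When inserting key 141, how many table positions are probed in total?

Insert 703: h=2, slot 2 empty -> index 2.
Insert 818: h=2, slot 2 occupied -> index 3.
Insert 141: h=3, slot 3 occupied -> index 4.
Insert 318: h=2, slots 2,3 occupied -> index 1.
Table: [∅, 318, 703, 818, 141]

2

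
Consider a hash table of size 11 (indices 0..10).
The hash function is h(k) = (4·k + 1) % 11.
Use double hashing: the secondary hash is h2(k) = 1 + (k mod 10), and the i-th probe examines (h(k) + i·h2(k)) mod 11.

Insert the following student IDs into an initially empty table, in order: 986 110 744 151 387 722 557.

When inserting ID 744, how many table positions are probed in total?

3

986: h=7 -> slot 7
110: h=1 -> slot 1
744: h=7, h2=5, probe 7,1,6 -> slot 6
151: h=0 -> slot 0
387: h=9 -> slot 9
722: h=7, h2=3, probe 7,10 -> slot 10
557: h=7, h2=8, probe 7,4 -> slot 4
Table: [151, 110, ∅, ∅, 557, ∅, 744, 986, ∅, 387, 722]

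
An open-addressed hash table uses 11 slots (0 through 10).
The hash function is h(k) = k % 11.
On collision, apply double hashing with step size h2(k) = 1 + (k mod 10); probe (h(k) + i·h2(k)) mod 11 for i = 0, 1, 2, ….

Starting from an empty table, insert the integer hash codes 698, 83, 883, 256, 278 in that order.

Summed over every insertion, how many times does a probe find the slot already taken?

2

698: h=5 → slot 5
83: h=6 → slot 6
883: h=3 → slot 3
256: h=3, h2=7, probe 3,10 → slot 10
278: h=3, h2=9, probe 3,1 → slot 1
Table: [—, 278, —, 883, —, 698, 83, —, —, —, 256]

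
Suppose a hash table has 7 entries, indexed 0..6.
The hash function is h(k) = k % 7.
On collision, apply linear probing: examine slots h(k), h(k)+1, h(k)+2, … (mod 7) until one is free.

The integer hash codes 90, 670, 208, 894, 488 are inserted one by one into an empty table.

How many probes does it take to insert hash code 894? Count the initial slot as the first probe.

4

90 hashes to 6; slot 6 is free -> place at 6.
670 hashes to 5; slot 5 is free -> place at 5.
208 hashes to 5; 5,6 taken -> place at 0.
894 hashes to 5; 5,6,0 taken -> place at 1.
488 hashes to 5; 5,6,0,1 taken -> place at 2.
Table: [208, 894, 488, ., ., 670, 90]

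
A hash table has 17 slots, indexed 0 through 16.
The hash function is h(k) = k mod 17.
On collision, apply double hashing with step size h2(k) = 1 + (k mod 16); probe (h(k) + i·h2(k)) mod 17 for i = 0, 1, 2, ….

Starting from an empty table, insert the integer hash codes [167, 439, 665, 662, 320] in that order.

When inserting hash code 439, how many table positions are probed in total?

2

Insert 167: h=14, slot 14 empty → index 14.
Insert 439: h=14, h2=8, slot 14 occupied → index 5.
Insert 665: h=2, slot 2 empty → index 2.
Insert 662: h=16, slot 16 empty → index 16.
Insert 320: h=14, h2=1, slot 14 occupied → index 15.
Table: [∅, ∅, 665, ∅, ∅, 439, ∅, ∅, ∅, ∅, ∅, ∅, ∅, ∅, 167, 320, 662]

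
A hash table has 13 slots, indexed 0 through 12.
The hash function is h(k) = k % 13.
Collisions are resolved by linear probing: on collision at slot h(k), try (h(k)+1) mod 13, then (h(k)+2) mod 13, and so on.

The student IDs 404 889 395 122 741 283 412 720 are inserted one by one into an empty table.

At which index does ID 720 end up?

404 hashes to 1; slot 1 is free → place at 1.
889 hashes to 5; slot 5 is free → place at 5.
395 hashes to 5; 5 taken → place at 6.
122 hashes to 5; 5,6 taken → place at 7.
741 hashes to 0; slot 0 is free → place at 0.
283 hashes to 10; slot 10 is free → place at 10.
412 hashes to 9; slot 9 is free → place at 9.
720 hashes to 5; 5,6,7 taken → place at 8.
Table: [741, 404, —, —, —, 889, 395, 122, 720, 412, 283, —, —]

8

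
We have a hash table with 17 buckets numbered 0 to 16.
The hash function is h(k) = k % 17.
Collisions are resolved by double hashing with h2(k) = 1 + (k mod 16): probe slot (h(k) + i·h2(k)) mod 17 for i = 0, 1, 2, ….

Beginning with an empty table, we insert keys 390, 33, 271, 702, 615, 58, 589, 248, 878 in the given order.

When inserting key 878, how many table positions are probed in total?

2

390 hashes to 16; slot 16 is free -> place at 16.
33 hashes to 16, h2=2; 16 taken -> place at 1.
271 hashes to 16, h2=16; 16 taken -> place at 15.
702 hashes to 5; slot 5 is free -> place at 5.
615 hashes to 3; slot 3 is free -> place at 3.
58 hashes to 7; slot 7 is free -> place at 7.
589 hashes to 11; slot 11 is free -> place at 11.
248 hashes to 10; slot 10 is free -> place at 10.
878 hashes to 11, h2=15; 11 taken -> place at 9.
Table: [—, 33, —, 615, —, 702, —, 58, —, 878, 248, 589, —, —, —, 271, 390]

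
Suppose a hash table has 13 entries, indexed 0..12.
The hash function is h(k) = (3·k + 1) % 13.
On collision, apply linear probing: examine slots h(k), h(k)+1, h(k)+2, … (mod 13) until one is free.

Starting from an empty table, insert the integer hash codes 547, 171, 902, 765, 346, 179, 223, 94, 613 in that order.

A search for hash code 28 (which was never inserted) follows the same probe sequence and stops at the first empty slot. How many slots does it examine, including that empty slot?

Insert 547: h=4, slot 4 empty → index 4.
Insert 171: h=7, slot 7 empty → index 7.
Insert 902: h=3, slot 3 empty → index 3.
Insert 765: h=8, slot 8 empty → index 8.
Insert 346: h=12, slot 12 empty → index 12.
Insert 179: h=5, slot 5 empty → index 5.
Insert 223: h=7, slots 7,8 occupied → index 9.
Insert 94: h=10, slot 10 empty → index 10.
Insert 613: h=7, slots 7,8,9,10 occupied → index 11.
Table: [∅, ∅, ∅, 902, 547, 179, ∅, 171, 765, 223, 94, 613, 346]
Lookup 28: h=7, probe 7,8,9,10,11,12,0 → slot 0 empty, not found.

7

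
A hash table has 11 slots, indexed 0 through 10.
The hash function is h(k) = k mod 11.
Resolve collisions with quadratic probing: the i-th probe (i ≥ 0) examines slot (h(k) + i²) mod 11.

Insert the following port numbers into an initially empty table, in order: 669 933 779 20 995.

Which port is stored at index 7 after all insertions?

669 hashes to 9; slot 9 is free -> place at 9.
933 hashes to 9; 9 taken -> place at 10.
779 hashes to 9; 9,10 taken -> place at 2.
20 hashes to 9; 9,10,2 taken -> place at 7.
995 hashes to 5; slot 5 is free -> place at 5.
Table: [., ., 779, ., ., 995, ., 20, ., 669, 933]

20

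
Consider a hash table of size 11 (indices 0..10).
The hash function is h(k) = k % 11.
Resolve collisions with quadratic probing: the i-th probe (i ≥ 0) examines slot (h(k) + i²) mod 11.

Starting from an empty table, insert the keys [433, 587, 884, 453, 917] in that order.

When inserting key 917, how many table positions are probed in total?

5

Insert 433: h=4, slot 4 empty → index 4.
Insert 587: h=4, slot 4 occupied → index 5.
Insert 884: h=4, slots 4,5 occupied → index 8.
Insert 453: h=2, slot 2 empty → index 2.
Insert 917: h=4, slots 4,5,8,2 occupied → index 9.
Table: [—, —, 453, —, 433, 587, —, —, 884, 917, —]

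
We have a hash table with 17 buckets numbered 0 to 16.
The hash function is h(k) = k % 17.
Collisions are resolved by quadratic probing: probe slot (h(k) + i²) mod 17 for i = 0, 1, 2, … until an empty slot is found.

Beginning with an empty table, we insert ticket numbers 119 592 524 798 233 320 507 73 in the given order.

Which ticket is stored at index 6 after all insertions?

119 hashes to 0; slot 0 is free => place at 0.
592 hashes to 14; slot 14 is free => place at 14.
524 hashes to 14; 14 taken => place at 15.
798 hashes to 16; slot 16 is free => place at 16.
233 hashes to 12; slot 12 is free => place at 12.
320 hashes to 14; 14,15 taken => place at 1.
507 hashes to 14; 14,15,1 taken => place at 6.
73 hashes to 5; slot 5 is free => place at 5.
Table: [119, 320, -, -, -, 73, 507, -, -, -, -, -, 233, -, 592, 524, 798]

507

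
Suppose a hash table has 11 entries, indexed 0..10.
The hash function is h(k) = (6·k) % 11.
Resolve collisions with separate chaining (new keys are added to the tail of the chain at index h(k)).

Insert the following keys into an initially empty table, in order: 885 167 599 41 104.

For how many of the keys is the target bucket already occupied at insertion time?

2

Insert 885: h=8, bucket 8 empty → new chain.
Insert 167: h=1, bucket 1 empty → new chain.
Insert 599: h=8, bucket 8 nonempty → append to chain.
Insert 41: h=4, bucket 4 empty → new chain.
Insert 104: h=8, bucket 8 nonempty → append to chain.
Final buckets:
0: .
1: 167
2: .
3: .
4: 41
5: .
6: .
7: .
8: 885 -> 599 -> 104
9: .
10: .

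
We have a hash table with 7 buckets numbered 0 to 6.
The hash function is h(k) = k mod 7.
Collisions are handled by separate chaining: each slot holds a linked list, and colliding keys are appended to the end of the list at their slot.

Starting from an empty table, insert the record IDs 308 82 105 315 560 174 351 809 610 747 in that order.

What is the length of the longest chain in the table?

Insert 308: h=0, bucket 0 empty -> new chain.
Insert 82: h=5, bucket 5 empty -> new chain.
Insert 105: h=0, bucket 0 nonempty -> append to chain.
Insert 315: h=0, bucket 0 nonempty -> append to chain.
Insert 560: h=0, bucket 0 nonempty -> append to chain.
Insert 174: h=6, bucket 6 empty -> new chain.
Insert 351: h=1, bucket 1 empty -> new chain.
Insert 809: h=4, bucket 4 empty -> new chain.
Insert 610: h=1, bucket 1 nonempty -> append to chain.
Insert 747: h=5, bucket 5 nonempty -> append to chain.
Final buckets:
0: 308 -> 105 -> 315 -> 560
1: 351 -> 610
2: _
3: _
4: 809
5: 82 -> 747
6: 174

4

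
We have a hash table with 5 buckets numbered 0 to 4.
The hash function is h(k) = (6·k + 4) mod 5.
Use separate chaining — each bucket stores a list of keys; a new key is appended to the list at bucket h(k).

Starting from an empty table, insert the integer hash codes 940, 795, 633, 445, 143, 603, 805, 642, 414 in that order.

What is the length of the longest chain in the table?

4

940 → bucket 4
795 → bucket 4 (collision)
633 → bucket 2
445 → bucket 4 (collision)
143 → bucket 2 (collision)
603 → bucket 2 (collision)
805 → bucket 4 (collision)
642 → bucket 1
414 → bucket 3
Final buckets:
0: -
1: 642
2: 633 -> 143 -> 603
3: 414
4: 940 -> 795 -> 445 -> 805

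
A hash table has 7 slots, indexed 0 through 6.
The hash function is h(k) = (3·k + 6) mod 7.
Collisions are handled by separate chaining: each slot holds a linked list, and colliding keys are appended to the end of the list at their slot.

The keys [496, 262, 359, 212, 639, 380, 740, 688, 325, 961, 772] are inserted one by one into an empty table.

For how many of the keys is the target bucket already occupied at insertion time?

496 -> bucket 3
262 -> bucket 1
359 -> bucket 5
212 -> bucket 5 (collision)
639 -> bucket 5 (collision)
380 -> bucket 5 (collision)
740 -> bucket 0
688 -> bucket 5 (collision)
325 -> bucket 1 (collision)
961 -> bucket 5 (collision)
772 -> bucket 5 (collision)
Final buckets:
0: 740
1: 262 -> 325
2: ∅
3: 496
4: ∅
5: 359 -> 212 -> 639 -> 380 -> 688 -> 961 -> 772
6: ∅

7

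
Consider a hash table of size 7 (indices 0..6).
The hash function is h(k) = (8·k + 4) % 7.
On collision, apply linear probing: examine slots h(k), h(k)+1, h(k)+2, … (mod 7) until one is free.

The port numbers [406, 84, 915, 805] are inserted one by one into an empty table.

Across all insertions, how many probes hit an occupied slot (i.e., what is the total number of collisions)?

3

406: h=4 => slot 4
84: h=4, probe 4,5 => slot 5
915: h=2 => slot 2
805: h=4, probe 4,5,6 => slot 6
Table: [∅, ∅, 915, ∅, 406, 84, 805]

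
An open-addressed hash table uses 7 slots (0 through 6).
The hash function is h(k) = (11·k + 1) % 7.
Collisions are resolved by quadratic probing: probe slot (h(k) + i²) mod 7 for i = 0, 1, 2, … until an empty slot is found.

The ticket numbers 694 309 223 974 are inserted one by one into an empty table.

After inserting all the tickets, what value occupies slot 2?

Insert 694: h=5, slot 5 empty → index 5.
Insert 309: h=5, slot 5 occupied → index 6.
Insert 223: h=4, slot 4 empty → index 4.
Insert 974: h=5, slots 5,6 occupied → index 2.
Table: [_, _, 974, _, 223, 694, 309]

974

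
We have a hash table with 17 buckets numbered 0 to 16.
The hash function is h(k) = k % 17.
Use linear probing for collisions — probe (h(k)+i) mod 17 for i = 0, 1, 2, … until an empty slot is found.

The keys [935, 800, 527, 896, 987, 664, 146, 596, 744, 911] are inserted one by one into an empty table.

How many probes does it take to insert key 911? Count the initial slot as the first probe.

2

935: h=0 → slot 0
800: h=1 → slot 1
527: h=0, probe 0,1,2 → slot 2
896: h=12 → slot 12
987: h=1, probe 1,2,3 → slot 3
664: h=1, probe 1,2,3,4 → slot 4
146: h=10 → slot 10
596: h=1, probe 1,2,3,4,5 → slot 5
744: h=13 → slot 13
911: h=10, probe 10,11 → slot 11
Table: [935, 800, 527, 987, 664, 596, ., ., ., ., 146, 911, 896, 744, ., ., .]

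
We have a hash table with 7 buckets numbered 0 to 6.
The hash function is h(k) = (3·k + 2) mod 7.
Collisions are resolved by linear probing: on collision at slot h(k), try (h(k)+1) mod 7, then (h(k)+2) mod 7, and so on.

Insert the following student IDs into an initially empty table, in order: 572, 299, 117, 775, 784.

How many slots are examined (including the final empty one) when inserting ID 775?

572: h=3 => slot 3
299: h=3, probe 3,4 => slot 4
117: h=3, probe 3,4,5 => slot 5
775: h=3, probe 3,4,5,6 => slot 6
784: h=2 => slot 2
Table: [_, _, 784, 572, 299, 117, 775]

4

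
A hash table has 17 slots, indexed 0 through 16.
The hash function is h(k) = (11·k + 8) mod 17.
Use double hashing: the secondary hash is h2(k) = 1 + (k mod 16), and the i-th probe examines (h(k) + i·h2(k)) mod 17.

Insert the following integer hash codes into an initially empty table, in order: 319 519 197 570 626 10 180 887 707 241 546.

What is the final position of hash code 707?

3

319: h=15 → slot 15
519: h=5 → slot 5
197: h=16 → slot 16
570: h=5, h2=11, probe 5,16,10 → slot 10
626: h=9 → slot 9
10: h=16, h2=11, probe 16,10,4 → slot 4
180: h=16, h2=5, probe 16,4,9,14 → slot 14
887: h=7 → slot 7
707: h=16, h2=4, probe 16,3 → slot 3
241: h=7, h2=2, probe 7,9,11 → slot 11
546: h=13 → slot 13
Table: [_, _, _, 707, 10, 519, _, 887, _, 626, 570, 241, _, 546, 180, 319, 197]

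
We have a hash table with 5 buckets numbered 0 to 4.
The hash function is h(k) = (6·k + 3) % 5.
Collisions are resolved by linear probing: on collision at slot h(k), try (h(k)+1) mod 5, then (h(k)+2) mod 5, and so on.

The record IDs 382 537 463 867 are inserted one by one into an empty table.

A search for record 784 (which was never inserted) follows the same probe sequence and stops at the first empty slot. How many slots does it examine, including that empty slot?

Insert 382: h=0, slot 0 empty -> index 0.
Insert 537: h=0, slot 0 occupied -> index 1.
Insert 463: h=1, slot 1 occupied -> index 2.
Insert 867: h=0, slots 0,1,2 occupied -> index 3.
Table: [382, 537, 463, 867, _]
Lookup 784: h=2, probe 2,3,4 → slot 4 empty, not found.

3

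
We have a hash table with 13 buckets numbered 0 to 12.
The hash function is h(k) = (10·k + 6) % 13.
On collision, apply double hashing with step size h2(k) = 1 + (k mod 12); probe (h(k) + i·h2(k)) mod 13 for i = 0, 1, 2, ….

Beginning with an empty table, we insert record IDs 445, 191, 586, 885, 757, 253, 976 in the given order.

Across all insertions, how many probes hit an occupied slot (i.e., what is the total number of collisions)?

3

Insert 445: h=10, slot 10 empty -> index 10.
Insert 191: h=5, slot 5 empty -> index 5.
Insert 586: h=3, slot 3 empty -> index 3.
Insert 885: h=3, h2=10, slot 3 occupied -> index 0.
Insert 757: h=10, h2=2, slot 10 occupied -> index 12.
Insert 253: h=1, slot 1 empty -> index 1.
Insert 976: h=3, h2=5, slot 3 occupied -> index 8.
Table: [885, 253, _, 586, _, 191, _, _, 976, _, 445, _, 757]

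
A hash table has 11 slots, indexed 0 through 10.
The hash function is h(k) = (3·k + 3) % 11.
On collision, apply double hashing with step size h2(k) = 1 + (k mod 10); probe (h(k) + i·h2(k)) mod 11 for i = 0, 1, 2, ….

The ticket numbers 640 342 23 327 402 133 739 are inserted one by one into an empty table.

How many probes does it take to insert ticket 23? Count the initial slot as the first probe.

640 hashes to 9; slot 9 is free -> place at 9.
342 hashes to 6; slot 6 is free -> place at 6.
23 hashes to 6, h2=4; 6 taken -> place at 10.
327 hashes to 5; slot 5 is free -> place at 5.
402 hashes to 10, h2=3; 10 taken -> place at 2.
133 hashes to 6, h2=4; 6,10 taken -> place at 3.
739 hashes to 9, h2=10; 9 taken -> place at 8.
Table: [—, —, 402, 133, —, 327, 342, —, 739, 640, 23]

2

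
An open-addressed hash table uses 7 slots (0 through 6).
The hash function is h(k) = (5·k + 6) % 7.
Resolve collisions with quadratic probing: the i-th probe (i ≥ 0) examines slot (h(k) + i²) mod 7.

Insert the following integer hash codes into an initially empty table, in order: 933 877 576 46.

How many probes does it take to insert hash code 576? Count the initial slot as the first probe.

933 hashes to 2; slot 2 is free -> place at 2.
877 hashes to 2; 2 taken -> place at 3.
576 hashes to 2; 2,3 taken -> place at 6.
46 hashes to 5; slot 5 is free -> place at 5.
Table: [_, _, 933, 877, _, 46, 576]

3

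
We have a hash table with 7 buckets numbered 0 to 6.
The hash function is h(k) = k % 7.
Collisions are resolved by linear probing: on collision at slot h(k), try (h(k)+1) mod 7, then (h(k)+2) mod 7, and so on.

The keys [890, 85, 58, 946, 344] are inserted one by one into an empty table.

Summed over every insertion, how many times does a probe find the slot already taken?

890 hashes to 1; slot 1 is free -> place at 1.
85 hashes to 1; 1 taken -> place at 2.
58 hashes to 2; 2 taken -> place at 3.
946 hashes to 1; 1,2,3 taken -> place at 4.
344 hashes to 1; 1,2,3,4 taken -> place at 5.
Table: [—, 890, 85, 58, 946, 344, —]

9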